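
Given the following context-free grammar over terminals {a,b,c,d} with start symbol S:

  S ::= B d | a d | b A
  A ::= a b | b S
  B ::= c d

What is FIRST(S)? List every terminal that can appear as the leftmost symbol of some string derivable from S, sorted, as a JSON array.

FIRST iteration:
[1]
  A via A→a b: +{a}
  A via A→b S: +{b}
  B via B→c d: +{c}
  S via S→B d: +{c}
  S via S→a d: +{a}
  S via S→b A: +{b}
  FIRST[S]={a,b,c}  FIRST[A]={a,b}  FIRST[B]={c}
[2] (no change)
  FIRST[S]={a,b,c}  FIRST[A]={a,b}  FIRST[B]={c}

FIRST(S) = ["a", "b", "c"]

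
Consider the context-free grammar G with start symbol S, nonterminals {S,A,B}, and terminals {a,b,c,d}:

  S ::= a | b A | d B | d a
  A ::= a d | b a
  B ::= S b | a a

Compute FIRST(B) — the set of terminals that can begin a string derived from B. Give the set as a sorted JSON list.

Compute FIRST by fixpoint:
[1]
  A via A→a d: +{a}
  A via A→b a: +{b}
  B via B→a a: +{a}
  S via S→a: +{a}
  S via S→b A: +{b}
  S via S→d B: +{d}
  FIRST[S]={a,b,d}  FIRST[A]={a,b}  FIRST[B]={a}
[2]
  B via B→S b: +{b,d}
  FIRST[S]={a,b,d}  FIRST[A]={a,b}  FIRST[B]={a,b,d}
[3] (stable)
  FIRST[S]={a,b,d}  FIRST[A]={a,b}  FIRST[B]={a,b,d}

FIRST(B) = ["a", "b", "d"]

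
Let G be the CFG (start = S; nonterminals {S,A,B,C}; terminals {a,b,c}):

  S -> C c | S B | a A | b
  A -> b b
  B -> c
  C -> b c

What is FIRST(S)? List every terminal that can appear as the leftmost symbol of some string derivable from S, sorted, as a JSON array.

Compute FIRST by fixpoint:
iter 1:
  A via A→b b: +{b}
  B via B→c: +{c}
  C via C→b c: +{b}
  S via S→C c: +{b}
  S via S→a A: +{a}
  S: {a,b}  A: {b}  B: {c}  C: {b}
iter 2: — fixpoint
  S: {a,b}  A: {b}  B: {c}  C: {b}

FIRST(S) = ["a", "b"]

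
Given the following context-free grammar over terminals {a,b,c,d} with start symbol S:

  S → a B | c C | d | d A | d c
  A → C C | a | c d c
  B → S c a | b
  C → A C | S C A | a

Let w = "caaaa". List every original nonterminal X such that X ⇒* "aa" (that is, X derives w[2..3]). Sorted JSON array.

Convert to CNF:
  S -> T0 C | T1 A | T1 T0 | T2 B | d
  A -> C C | T0 X3 | a
  B -> S X4 | b
  C -> A C | S X5 | a
  T0 -> c
  T1 -> d
  T2 -> a
  X3 -> T1 T0
  X4 -> T0 T2
  X5 -> C A

CYK fill — only the sub-triangle for w[2..3]:
  T[2,2] 'a' = {A,C,T2}  orig:{A,C}
  T[3,3] 'a' = {A,C,T2}  orig:{A,C}
  T[2,3] 'aa' = {A,C,X5}  orig:{A,C}

Original NTs in T[2,3] deriving "aa": ["A", "C"]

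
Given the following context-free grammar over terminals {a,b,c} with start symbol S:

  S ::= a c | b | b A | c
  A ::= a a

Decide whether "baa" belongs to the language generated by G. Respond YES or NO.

Convert to CNF:
  S -> T0 T1 | T2 A | b | c
  A -> T0 T0
  T0 -> a
  T1 -> c
  T2 -> b

Fill CYK table bottom-up:
  cell(0,0) b: {S,T2}  orig:{S}
  cell(1,1) a: {T0}  orig:{}
  cell(2,2) a: {T0}  orig:{}
  cell(0,1) ba: ∅
  cell(1,2) aa: {A}
  cell(0,2) baa: {S}

S ∈ T[0,2] ⇒ YES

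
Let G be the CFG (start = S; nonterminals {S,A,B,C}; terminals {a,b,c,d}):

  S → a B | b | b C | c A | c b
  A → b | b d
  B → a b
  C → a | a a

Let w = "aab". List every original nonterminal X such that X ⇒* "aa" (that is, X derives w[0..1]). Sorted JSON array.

CNF form of G:
  S -> T0 C | T2 B | T3 A | T3 T0 | b
  A -> T0 T1 | b
  B -> T2 T0
  C -> T2 T2 | a
  T0 -> b
  T1 -> d
  T2 -> a
  T3 -> c

CYK fill, restricted to cells inside w[0..1]:
  [0..0]={C,T2}  "a"  orig:{C}
  [1..1]={C,T2}  "a"  orig:{C}
  [0..1]={C}  "aa"

Original NTs in T[0,1] deriving "aa": ["C"]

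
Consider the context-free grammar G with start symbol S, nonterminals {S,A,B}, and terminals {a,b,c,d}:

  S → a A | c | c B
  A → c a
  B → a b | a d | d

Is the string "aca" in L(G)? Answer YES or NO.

Convert to CNF:
  S -> T0 B | T1 A | c
  A -> T0 T1
  B -> T1 T2 | T1 T3 | d
  T0 -> c
  T1 -> a
  T2 -> b
  T3 -> d

Fill CYK table bottom-up:
  T[0,0] 'a' = {T1}  orig:{}
  T[1,1] 'c' = {S,T0}  orig:{S}
  T[2,2] 'a' = {T1}  orig:{}
  T[0,1] 'ac' = ∅
  T[1,2] 'ca' = {A}
  T[0,2] 'aca' = {S}

S ∈ T[0,2] ⇒ YES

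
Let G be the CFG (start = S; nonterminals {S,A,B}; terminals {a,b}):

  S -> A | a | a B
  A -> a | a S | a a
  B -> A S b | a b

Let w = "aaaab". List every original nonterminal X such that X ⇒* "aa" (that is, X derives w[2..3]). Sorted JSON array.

CNF form of G:
  S -> T0 B | T0 S | T0 T0 | a
  A -> T0 S | T0 T0 | a
  B -> A X2 | T0 T1
  T0 -> a
  T1 -> b
  X2 -> S T1

CYK fill (cells [i..j] with 2 ≤ i ≤ j ≤ 3 only):
  T[2,2] 'a' = {A,S,T0}  orig:{A,S}
  T[3,3] 'a' = {A,S,T0}  orig:{A,S}
  T[2,3] 'aa' = {A,S}

Original NTs in T[2,3] deriving "aa": ["A", "S"]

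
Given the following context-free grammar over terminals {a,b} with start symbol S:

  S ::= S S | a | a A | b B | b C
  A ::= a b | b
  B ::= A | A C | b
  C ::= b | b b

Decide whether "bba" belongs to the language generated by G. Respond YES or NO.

CNF form of G:
  S -> S S | T0 A | T1 B | T1 C | a
  A -> T0 T1 | b
  B -> A C | T0 T1 | b
  C -> T1 T1 | b
  T0 -> a
  T1 -> b

Fill CYK table bottom-up:
  T[0,0] 'b' = {A,B,C,T1}  orig:{A,B,C}
  T[1,1] 'b' = {A,B,C,T1}  orig:{A,B,C}
  T[2,2] 'a' = {S,T0}  orig:{S}
  T[0,1] 'bb' = {B,C,S}
  T[1,2] 'ba' = ∅
  T[0,2] 'bba' = {S}

S ∈ T[0,2] ⇒ YES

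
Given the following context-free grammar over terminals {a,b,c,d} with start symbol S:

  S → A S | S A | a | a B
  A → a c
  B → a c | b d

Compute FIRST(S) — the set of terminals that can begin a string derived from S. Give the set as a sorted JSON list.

FIRST sets, iterate to fixpoint:
[1]
  A via A→a c: +{a}
  B via B→a c: +{a}
  B via B→b d: +{b}
  S via S→A S: +{a}
  FIRST(S)={a}  FIRST(A)={a}  FIRST(B)={a,b}
[2] (no change)
  FIRST(S)={a}  FIRST(A)={a}  FIRST(B)={a,b}

FIRST(S) = ["a"]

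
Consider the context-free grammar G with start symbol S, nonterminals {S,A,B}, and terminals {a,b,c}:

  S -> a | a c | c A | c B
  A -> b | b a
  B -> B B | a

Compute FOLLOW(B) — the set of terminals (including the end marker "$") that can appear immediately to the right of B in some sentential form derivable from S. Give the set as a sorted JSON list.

FIRST iteration:
round 1:
  A via A→b: +{b}
  B via B→a: +{a}
  S via S→a: +{a}
  S via S→c A: +{c}
  FIRST(S)={a,c}  FIRST(A)={b}  FIRST(B)={a}
round 2: (stable)
  FIRST(S)={a,c}  FIRST(A)={b}  FIRST(B)={a}

FOLLOW iteration:
initialize: $ ∈ FOLLOW(S)
round 1:
  B→B B: FOLLOW(B) ⊇ FIRST(B) = {a}; new: +{a}
  S→c A: FOLLOW(A) ⊇ FOLLOW(S) ⊇ {$}; new: +{$}
  S→c B: FOLLOW(B) ⊇ FOLLOW(S) ⊇ {$}; new: +{$}
  S: {$}  A: {$}  B: {$,a}
round 2: (stable)
  S: {$}  A: {$}  B: {$,a}

FOLLOW(B) = ["$", "a"]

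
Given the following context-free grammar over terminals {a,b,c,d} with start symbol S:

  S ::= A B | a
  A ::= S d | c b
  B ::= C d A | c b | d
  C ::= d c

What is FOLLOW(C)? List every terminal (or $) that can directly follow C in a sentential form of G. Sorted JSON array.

FIRST sets, iterate to fixpoint:
iter 1:
  A via A→c b: +{c}
  B via B→c b: +{c}
  B via B→d: +{d}
  C via C→d c: +{d}
  S via S→A B: +{c}
  S via S→a: +{a}
  FIRST(S)={a,c}  FIRST(A)={c}  FIRST(B)={c,d}  FIRST(C)={d}
iter 2:
  A via A→S d: +{a}
  FIRST(S)={a,c}  FIRST(A)={a,c}  FIRST(B)={c,d}  FIRST(C)={d}
iter 3: done
  FIRST(S)={a,c}  FIRST(A)={a,c}  FIRST(B)={c,d}  FIRST(C)={d}

FOLLOW sets:
initialize: $ ∈ FOLLOW(S)
round 1:
  A→S d: FOLLOW(S) ⊇ FIRST(d) = {d}; new: +{d}
  B→C d A: FOLLOW(C) ⊇ FIRST(d) = {d}; new: +{d}
  S→A B: FOLLOW(A) ⊇ FIRST(B) = {c,d}; new: +{c,d}
  S→A B: FOLLOW(B) ⊇ FOLLOW(S) ⊇ {$,d}; new: +{$,d}
  FOLLOW(S)={$,d}  FOLLOW(A)={c,d}  FOLLOW(B)={$,d}  FOLLOW(C)={d}
round 2:
  B→C d A: FOLLOW(A) ⊇ FOLLOW(B) ⊇ {$,d}; new: +{$}
  FOLLOW(S)={$,d}  FOLLOW(A)={$,c,d}  FOLLOW(B)={$,d}  FOLLOW(C)={d}
round 3: (no change)
  FOLLOW(S)={$,d}  FOLLOW(A)={$,c,d}  FOLLOW(B)={$,d}  FOLLOW(C)={d}

FOLLOW(C) = ["d"]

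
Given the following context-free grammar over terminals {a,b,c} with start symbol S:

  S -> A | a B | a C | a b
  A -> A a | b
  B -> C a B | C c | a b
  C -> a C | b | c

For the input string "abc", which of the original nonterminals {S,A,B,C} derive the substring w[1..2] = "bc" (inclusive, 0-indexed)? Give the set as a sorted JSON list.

Convert to CNF:
  S -> A T0 | T0 B | T0 C | T0 T2 | b
  A -> A T0 | b
  B -> C T1 | C X3 | T0 T2
  C -> T0 C | b | c
  T0 -> a
  T1 -> c
  T2 -> b
  X3 -> T0 B

Fill CYK table bottom-up (cells [i..j] with 1 ≤ i ≤ j ≤ 2 only):
  cell(1,1) b: {A,C,S,T2}  orig:{A,C,S}
  cell(2,2) c: {C,T1}  orig:{C}
  cell(1,2) bc: {B}

Original NTs in T[1,2] deriving "bc": ["B"]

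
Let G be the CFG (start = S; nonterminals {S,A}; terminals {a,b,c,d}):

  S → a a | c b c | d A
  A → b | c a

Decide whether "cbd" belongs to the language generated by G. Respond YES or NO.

CNF form of G:
  S -> T0 X4 | T1 T1 | T3 A
  A -> T0 T1 | b
  T0 -> c
  T1 -> a
  T2 -> b
  T3 -> d
  X4 -> T2 T0

CYK fill:
  [0..0]={T0}  "c"  orig:{}
  [1..1]={A,T2}  "b"  orig:{A}
  [2..2]={T3}  "d"  orig:{}
  [0..1]=∅  "cb"
  [1..2]=∅  "bd"
  [0..2]=∅  "cbd"

S ∉ T[0,2] ⇒ NO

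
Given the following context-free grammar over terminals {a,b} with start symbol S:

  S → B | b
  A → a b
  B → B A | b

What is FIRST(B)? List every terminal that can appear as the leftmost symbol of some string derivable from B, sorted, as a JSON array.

FIRST sets, iterate to fixpoint:
pass 1:
  A via A→a b: +{a}
  B via B→b: +{b}
  S via S→B: +{b}
  S: {b}  A: {a}  B: {b}
pass 2: done
  S: {b}  A: {a}  B: {b}

FIRST(B) = ["b"]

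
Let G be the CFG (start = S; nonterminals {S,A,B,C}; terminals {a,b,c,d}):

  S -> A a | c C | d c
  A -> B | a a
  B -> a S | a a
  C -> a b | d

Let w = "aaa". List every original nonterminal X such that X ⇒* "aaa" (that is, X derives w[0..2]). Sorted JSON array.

CNF form of G:
  S -> A T0 | T2 C | T3 T2
  A -> T0 S | T0 T0
  B -> T0 S | T0 T0
  C -> T0 T1 | d
  T0 -> a
  T1 -> b
  T2 -> c
  T3 -> d

CYK fill — only the sub-triangle for w[0..2]:
  T[0,0] 'a' = {T0}  orig:{}
  T[1,1] 'a' = {T0}  orig:{}
  T[2,2] 'a' = {T0}  orig:{}
  T[0,1] 'aa' = {A,B}
  T[1,2] 'aa' = {A,B}
  T[0,2] 'aaa' = {S}

Original NTs in T[0,2] deriving "aaa": ["S"]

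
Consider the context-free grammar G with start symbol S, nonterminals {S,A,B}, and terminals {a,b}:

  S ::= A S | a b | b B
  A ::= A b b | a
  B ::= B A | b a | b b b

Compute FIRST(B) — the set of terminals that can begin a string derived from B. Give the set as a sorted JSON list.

FIRST sets, iterate to fixpoint:
[1]
  A via A→a: +{a}
  B via B→b a: +{b}
  S via S→A S: +{a}
  S via S→b B: +{b}
  S: {a,b}  A: {a}  B: {b}
[2] (stable)
  S: {a,b}  A: {a}  B: {b}

FIRST(B) = ["b"]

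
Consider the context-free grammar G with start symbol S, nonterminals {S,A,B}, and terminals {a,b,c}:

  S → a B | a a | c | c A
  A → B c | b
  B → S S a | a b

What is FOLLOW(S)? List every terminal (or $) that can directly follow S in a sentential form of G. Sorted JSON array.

FIRST iteration:
pass 1:
  A via A→b: +{b}
  B via B→a b: +{a}
  S via S→a B: +{a}
  S via S→c: +{c}
  FIRST(S)={a,c}  FIRST(A)={b}  FIRST(B)={a}
pass 2:
  A via A→B c: +{a}
  B via B→S S a: +{c}
  FIRST(S)={a,c}  FIRST(A)={a,b}  FIRST(B)={a,c}
pass 3:
  A via A→B c: +{c}
  FIRST(S)={a,c}  FIRST(A)={a,b,c}  FIRST(B)={a,c}
pass 4: (no change)
  FIRST(S)={a,c}  FIRST(A)={a,b,c}  FIRST(B)={a,c}

FOLLOW sets:
seed FOLLOW(S) with $
iter 1:
  A→B c: FOLLOW(B) ⊇ FIRST(c) = {c}; new: +{c}
  B→S S a: FOLLOW(S) ⊇ FIRST(S) = {a,c}; new: +{a,c}
  S→a B: FOLLOW(B) ⊇ FOLLOW(S) ⊇ {$,a,c}; new: +{$,a}
  S→c A: FOLLOW(A) ⊇ FOLLOW(S) ⊇ {$,a,c}; new: +{$,a,c}
  S: {$,a,c}  A: {$,a,c}  B: {$,a,c}
iter 2: (no change)
  S: {$,a,c}  A: {$,a,c}  B: {$,a,c}

FOLLOW(S) = ["$", "a", "c"]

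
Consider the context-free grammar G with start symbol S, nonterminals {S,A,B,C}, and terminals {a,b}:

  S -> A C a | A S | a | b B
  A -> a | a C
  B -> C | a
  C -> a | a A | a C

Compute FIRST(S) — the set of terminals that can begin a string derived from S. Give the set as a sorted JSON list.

FIRST sets, iterate to fixpoint:
iter 1:
  A via A→a: +{a}
  B via B→a: +{a}
  C via C→a: +{a}
  S via S→A C a: +{a}
  S via S→b B: +{b}
  S: {a,b}  A: {a}  B: {a}  C: {a}
iter 2: (no change)
  S: {a,b}  A: {a}  B: {a}  C: {a}

FIRST(S) = ["a", "b"]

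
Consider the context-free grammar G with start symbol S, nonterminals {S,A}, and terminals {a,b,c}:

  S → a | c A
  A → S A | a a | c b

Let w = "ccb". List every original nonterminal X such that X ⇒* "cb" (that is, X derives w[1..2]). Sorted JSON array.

CNF form of G:
  S -> T1 A | a
  A -> S A | T0 T0 | T1 T2
  T0 -> a
  T1 -> c
  T2 -> b

CYK table (by increasing span) (cells [i..j] with 1 ≤ i ≤ j ≤ 2 only):
  T[1,1] 'c' = {T1}  orig:{}
  T[2,2] 'b' = {T2}  orig:{}
  T[1,2] 'cb' = {A}

Original NTs in T[1,2] deriving "cb": ["A"]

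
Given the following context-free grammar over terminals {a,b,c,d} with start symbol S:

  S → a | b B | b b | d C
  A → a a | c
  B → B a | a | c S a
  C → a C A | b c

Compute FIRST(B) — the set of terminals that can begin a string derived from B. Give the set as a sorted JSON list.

Compute FIRST by fixpoint:
iter 1:
  A via A→a a: +{a}
  A via A→c: +{c}
  B via B→a: +{a}
  B via B→c S a: +{c}
  C via C→a C A: +{a}
  C via C→b c: +{b}
  S via S→a: +{a}
  S via S→b B: +{b}
  S via S→d C: +{d}
  FIRST(S)={a,b,d}  FIRST(A)={a,c}  FIRST(B)={a,c}  FIRST(C)={a,b}
iter 2: done
  FIRST(S)={a,b,d}  FIRST(A)={a,c}  FIRST(B)={a,c}  FIRST(C)={a,b}

FIRST(B) = ["a", "c"]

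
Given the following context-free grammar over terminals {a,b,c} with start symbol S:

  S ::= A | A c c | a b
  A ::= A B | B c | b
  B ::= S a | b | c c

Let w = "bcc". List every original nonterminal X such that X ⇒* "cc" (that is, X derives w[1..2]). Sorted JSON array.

Convert to CNF:
  S -> A B | A X3 | B T0 | T1 T2 | b
  A -> A B | B T0 | b
  B -> S T1 | T0 T0 | b
  T0 -> c
  T1 -> a
  T2 -> b
  X3 -> T0 T0

Fill CYK table bottom-up (cells [i..j] with 1 ≤ i ≤ j ≤ 2 only):
  T[1,1] 'c' = {T0}  orig:{}
  T[2,2] 'c' = {T0}  orig:{}
  T[1,2] 'cc' = {B,X3}  orig:{B}

Original NTs in T[1,2] deriving "cc": ["B"]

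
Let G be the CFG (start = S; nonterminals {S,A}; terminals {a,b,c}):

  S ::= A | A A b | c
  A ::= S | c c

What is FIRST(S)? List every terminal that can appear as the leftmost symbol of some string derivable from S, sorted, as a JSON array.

FIRST sets, iterate to fixpoint:
pass 1:
  A via A→c c: +{c}
  S via S→A: +{c}
  FIRST(S)={c}  FIRST(A)={c}
pass 2: done
  FIRST(S)={c}  FIRST(A)={c}

FIRST(S) = ["c"]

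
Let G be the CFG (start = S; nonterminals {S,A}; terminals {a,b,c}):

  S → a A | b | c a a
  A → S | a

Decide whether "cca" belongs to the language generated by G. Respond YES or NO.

CNF form of G:
  S -> T0 A | T1 X3 | b
  A -> T0 A | T1 X2 | a | b
  T0 -> a
  T1 -> c
  X2 -> T0 T0
  X3 -> T0 T0

CYK table (by increasing span):
  T[0,0] 'c' = {T1}  orig:{}
  T[1,1] 'c' = {T1}  orig:{}
  T[2,2] 'a' = {A,T0}  orig:{A}
  T[0,1] 'cc' = ∅
  T[1,2] 'ca' = ∅
  T[0,2] 'cca' = ∅

S ∉ T[0,2] ⇒ NO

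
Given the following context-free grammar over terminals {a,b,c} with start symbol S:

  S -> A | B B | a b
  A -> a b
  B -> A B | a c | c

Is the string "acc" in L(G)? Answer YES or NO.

CNF form of G:
  S -> B B | T0 T1
  A -> T0 T1
  B -> A B | T0 T2 | c
  T0 -> a
  T1 -> b
  T2 -> c

CYK table (by increasing span):
  [0..0]={T0}  "a"  orig:{}
  [1..1]={B,T2}  "c"  orig:{B}
  [2..2]={B,T2}  "c"  orig:{B}
  [0..1]={B}  "ac"
  [1..2]={S}  "cc"
  [0..2]={S}  "acc"

S ∈ T[0,2] ⇒ YES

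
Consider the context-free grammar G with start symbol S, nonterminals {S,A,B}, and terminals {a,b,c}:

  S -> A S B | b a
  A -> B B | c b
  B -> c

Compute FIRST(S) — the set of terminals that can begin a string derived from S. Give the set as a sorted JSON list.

FIRST sets, iterate to fixpoint:
[1]
  A via A→c b: +{c}
  B via B→c: +{c}
  S via S→A S B: +{c}
  S via S→b a: +{b}
  FIRST(S)={b,c}  FIRST(A)={c}  FIRST(B)={c}
[2] (no change)
  FIRST(S)={b,c}  FIRST(A)={c}  FIRST(B)={c}

FIRST(S) = ["b", "c"]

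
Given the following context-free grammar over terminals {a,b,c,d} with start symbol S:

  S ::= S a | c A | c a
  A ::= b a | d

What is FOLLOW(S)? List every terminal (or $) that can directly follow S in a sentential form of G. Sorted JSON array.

FIRST sets, iterate to fixpoint:
[1]
  A via A→b a: +{b}
  A via A→d: +{d}
  S via S→c A: +{c}
  FIRST[S]={c}  FIRST[A]={b,d}
[2] done
  FIRST[S]={c}  FIRST[A]={b,d}

Compute FOLLOW by fixpoint:
initialize: $ ∈ FOLLOW(S)
round 1:
  S→S a: FOLLOW(S) ⊇ FIRST(a) = {a}; new: +{a}
  S→c A: FOLLOW(A) ⊇ FOLLOW(S) ⊇ {$,a}; new: +{$,a}
  FOLLOW(S)={$,a}  FOLLOW(A)={$,a}
round 2: (no change)
  FOLLOW(S)={$,a}  FOLLOW(A)={$,a}

FOLLOW(S) = ["$", "a"]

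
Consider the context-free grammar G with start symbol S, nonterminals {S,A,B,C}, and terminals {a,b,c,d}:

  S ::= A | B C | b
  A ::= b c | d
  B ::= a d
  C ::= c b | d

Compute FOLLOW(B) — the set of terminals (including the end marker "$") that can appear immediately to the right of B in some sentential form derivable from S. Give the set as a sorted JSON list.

FIRST sets, iterate to fixpoint:
[1]
  A via A→b c: +{b}
  A via A→d: +{d}
  B via B→a d: +{a}
  C via C→c b: +{c}
  C via C→d: +{d}
  S via S→A: +{b,d}
  S via S→B C: +{a}
  FIRST[S]={a,b,d}  FIRST[A]={b,d}  FIRST[B]={a}  FIRST[C]={c,d}
[2] (stable)
  FIRST[S]={a,b,d}  FIRST[A]={b,d}  FIRST[B]={a}  FIRST[C]={c,d}

Compute FOLLOW by fixpoint:
FOLLOW(S) := {$}
[1]
  S→A: FOLLOW(A) ⊇ FOLLOW(S) ⊇ {$}; new: +{$}
  S→B C: FOLLOW(B) ⊇ FIRST(C) = {c,d}; new: +{c,d}
  S→B C: FOLLOW(C) ⊇ FOLLOW(S) ⊇ {$}; new: +{$}
  S: {$}  A: {$}  B: {c,d}  C: {$}
[2] — fixpoint
  S: {$}  A: {$}  B: {c,d}  C: {$}

FOLLOW(B) = ["c", "d"]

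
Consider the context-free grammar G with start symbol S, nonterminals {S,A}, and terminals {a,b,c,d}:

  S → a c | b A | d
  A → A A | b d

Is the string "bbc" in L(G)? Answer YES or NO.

Convert to CNF:
  S -> T0 A | T2 T3 | d
  A -> A A | T0 T1
  T0 -> b
  T1 -> d
  T2 -> a
  T3 -> c

Fill CYK table bottom-up:
  cell(0,0) b: {T0}  orig:{}
  cell(1,1) b: {T0}  orig:{}
  cell(2,2) c: {T3}  orig:{}
  cell(0,1) bb: ∅
  cell(1,2) bc: ∅
  cell(0,2) bbc: ∅

S ∉ T[0,2] ⇒ NO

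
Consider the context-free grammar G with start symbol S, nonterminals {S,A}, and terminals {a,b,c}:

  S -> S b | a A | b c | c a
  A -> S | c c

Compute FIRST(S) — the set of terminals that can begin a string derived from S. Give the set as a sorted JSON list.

Compute FIRST by fixpoint:
pass 1:
  A via A→c c: +{c}
  S via S→a A: +{a}
  S via S→b c: +{b}
  S via S→c a: +{c}
  FIRST(S)={a,b,c}  FIRST(A)={c}
pass 2:
  A via A→S: +{a,b}
  FIRST(S)={a,b,c}  FIRST(A)={a,b,c}
pass 3: (stable)
  FIRST(S)={a,b,c}  FIRST(A)={a,b,c}

FIRST(S) = ["a", "b", "c"]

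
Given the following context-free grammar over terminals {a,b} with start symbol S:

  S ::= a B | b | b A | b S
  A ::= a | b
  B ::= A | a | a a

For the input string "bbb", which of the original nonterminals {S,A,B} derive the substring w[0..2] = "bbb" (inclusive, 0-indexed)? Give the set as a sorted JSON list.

Convert to CNF:
  S -> T0 B | T1 A | T1 S | b
  A -> a | b
  B -> T0 T0 | a | b
  T0 -> a
  T1 -> b

Fill CYK table bottom-up — only the sub-triangle for w[0..2]:
  [0..0]={A,B,S,T1}  "b"  orig:{A,B,S}
  [1..1]={A,B,S,T1}  "b"  orig:{A,B,S}
  [2..2]={A,B,S,T1}  "b"  orig:{A,B,S}
  [0..1]={S}  "bb"
  [1..2]={S}  "bb"
  [0..2]={S}  "bbb"

Original NTs in T[0,2] deriving "bbb": ["S"]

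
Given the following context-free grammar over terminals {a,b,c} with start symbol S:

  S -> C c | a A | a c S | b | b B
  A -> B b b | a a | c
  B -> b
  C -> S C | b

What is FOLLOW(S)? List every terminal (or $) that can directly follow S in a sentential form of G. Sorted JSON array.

Compute FIRST by fixpoint:
[1]
  A via A→a a: +{a}
  A via A→c: +{c}
  B via B→b: +{b}
  C via C→b: +{b}
  S via S→C c: +{b}
  S via S→a A: +{a}
  FIRST(S)={a,b}  FIRST(A)={a,c}  FIRST(B)={b}  FIRST(C)={b}
[2]
  A via A→B b b: +{b}
  C via C→S C: +{a}
  FIRST(S)={a,b}  FIRST(A)={a,b,c}  FIRST(B)={b}  FIRST(C)={a,b}
[3] — fixpoint
  FIRST(S)={a,b}  FIRST(A)={a,b,c}  FIRST(B)={b}  FIRST(C)={a,b}

FOLLOW sets:
FOLLOW(S) := {$}
iter 1:
  A→B b b: FOLLOW(B) ⊇ FIRST(b) = {b}; new: +{b}
  C→S C: FOLLOW(S) ⊇ FIRST(C) = {a,b}; new: +{a,b}
  S→C c: FOLLOW(C) ⊇ FIRST(c) = {c}; new: +{c}
  S→a A: FOLLOW(A) ⊇ FOLLOW(S) ⊇ {$,a,b}; new: +{$,a,b}
  S→b B: FOLLOW(B) ⊇ FOLLOW(S) ⊇ {$,a,b}; new: +{$,a}
  FOLLOW[S]={$,a,b}  FOLLOW[A]={$,a,b}  FOLLOW[B]={$,a,b}  FOLLOW[C]={c}
iter 2: (stable)
  FOLLOW[S]={$,a,b}  FOLLOW[A]={$,a,b}  FOLLOW[B]={$,a,b}  FOLLOW[C]={c}

FOLLOW(S) = ["$", "a", "b"]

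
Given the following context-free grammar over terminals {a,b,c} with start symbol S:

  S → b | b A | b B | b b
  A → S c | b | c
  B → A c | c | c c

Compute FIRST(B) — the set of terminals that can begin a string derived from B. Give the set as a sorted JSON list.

FIRST iteration:
iter 1:
  A via A→b: +{b}
  A via A→c: +{c}
  B via B→A c: +{b,c}
  S via S→b: +{b}
  FIRST(S)={b}  FIRST(A)={b,c}  FIRST(B)={b,c}
iter 2: (stable)
  FIRST(S)={b}  FIRST(A)={b,c}  FIRST(B)={b,c}

FIRST(B) = ["b", "c"]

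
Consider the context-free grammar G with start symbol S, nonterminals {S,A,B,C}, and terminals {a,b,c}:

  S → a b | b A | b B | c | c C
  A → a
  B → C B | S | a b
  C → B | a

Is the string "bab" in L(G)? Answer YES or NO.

Convert to CNF:
  S -> T0 T1 | T1 A | T1 B | T2 C | c
  A -> a
  B -> C B | T0 T1 | T1 A | T1 B | T2 C | c
  C -> C B | T0 T1 | T1 A | T1 B | T2 C | a | c
  T0 -> a
  T1 -> b
  T2 -> c

CYK table (by increasing span):
  cell(0,0) b: {T1}  orig:{}
  cell(1,1) a: {A,C,T0}  orig:{A,C}
  cell(2,2) b: {T1}  orig:{}
  cell(0,1) ba: {B,C,S}
  cell(1,2) ab: {B,C,S}
  cell(0,2) bab: {B,C,S}

S ∈ T[0,2] ⇒ YES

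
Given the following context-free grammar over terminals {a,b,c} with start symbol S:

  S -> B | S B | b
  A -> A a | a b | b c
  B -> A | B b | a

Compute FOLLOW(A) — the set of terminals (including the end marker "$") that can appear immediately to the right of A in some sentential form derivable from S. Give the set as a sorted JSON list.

FIRST sets, iterate to fixpoint:
pass 1:
  A via A→a b: +{a}
  A via A→b c: +{b}
  B via B→A: +{a,b}
  S via S→B: +{a,b}
  S: {a,b}  A: {a,b}  B: {a,b}
pass 2: done
  S: {a,b}  A: {a,b}  B: {a,b}

Compute FOLLOW by fixpoint:
initialize: $ ∈ FOLLOW(S)
pass 1:
  A→A a: FOLLOW(A) ⊇ FIRST(a) = {a}; new: +{a}
  B→B b: FOLLOW(B) ⊇ FIRST(b) = {b}; new: +{b}
  S→B: FOLLOW(B) ⊇ FOLLOW(S) ⊇ {$}; new: +{$}
  S→S B: FOLLOW(S) ⊇ FIRST(B) = {a,b}; new: +{a,b}
  S→S B: FOLLOW(B) ⊇ FOLLOW(S) ⊇ {$,a,b}; new: +{a}
  FOLLOW[S]={$,a,b}  FOLLOW[A]={a}  FOLLOW[B]={$,a,b}
pass 2:
  B→A: FOLLOW(A) ⊇ FOLLOW(B) ⊇ {$,a,b}; new: +{$,b}
  FOLLOW[S]={$,a,b}  FOLLOW[A]={$,a,b}  FOLLOW[B]={$,a,b}
pass 3: (no change)
  FOLLOW[S]={$,a,b}  FOLLOW[A]={$,a,b}  FOLLOW[B]={$,a,b}

FOLLOW(A) = ["$", "a", "b"]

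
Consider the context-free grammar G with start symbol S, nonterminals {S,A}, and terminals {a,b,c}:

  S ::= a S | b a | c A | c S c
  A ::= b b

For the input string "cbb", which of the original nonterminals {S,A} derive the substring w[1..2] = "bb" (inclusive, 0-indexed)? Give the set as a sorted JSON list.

CNF form of G:
  S -> T0 T1 | T1 S | T2 A | T2 X3
  A -> T0 T0
  T0 -> b
  T1 -> a
  T2 -> c
  X3 -> S T2

Fill CYK table bottom-up, restricted to cells inside w[1..2]:
  cell(1,1) b: {T0}  orig:{}
  cell(2,2) b: {T0}  orig:{}
  cell(1,2) bb: {A}

Original NTs in T[1,2] deriving "bb": ["A"]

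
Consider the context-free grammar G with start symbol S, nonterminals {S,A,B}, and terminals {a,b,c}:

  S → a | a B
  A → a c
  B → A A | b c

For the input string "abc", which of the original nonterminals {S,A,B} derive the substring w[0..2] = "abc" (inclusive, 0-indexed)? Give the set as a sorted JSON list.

Convert to CNF:
  S -> T0 B | a
  A -> T0 T1
  B -> A A | T2 T1
  T0 -> a
  T1 -> c
  T2 -> b

Fill CYK table bottom-up (cells [i..j] with 0 ≤ i ≤ j ≤ 2 only):
  [0..0]={S,T0}  "a"  orig:{S}
  [1..1]={T2}  "b"  orig:{}
  [2..2]={T1}  "c"  orig:{}
  [0..1]=∅  "ab"
  [1..2]={B}  "bc"
  [0..2]={S}  "abc"

Original NTs in T[0,2] deriving "abc": ["S"]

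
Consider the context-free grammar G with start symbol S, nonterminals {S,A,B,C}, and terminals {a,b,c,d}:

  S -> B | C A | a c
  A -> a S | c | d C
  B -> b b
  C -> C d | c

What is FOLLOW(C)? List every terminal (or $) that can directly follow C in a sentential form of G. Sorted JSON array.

FIRST sets, iterate to fixpoint:
iter 1:
  A via A→a S: +{a}
  A via A→c: +{c}
  A via A→d C: +{d}
  B via B→b b: +{b}
  C via C→c: +{c}
  S via S→B: +{b}
  S via S→C A: +{c}
  S via S→a c: +{a}
  FIRST(S)={a,b,c}  FIRST(A)={a,c,d}  FIRST(B)={b}  FIRST(C)={c}
iter 2: (no change)
  FIRST(S)={a,b,c}  FIRST(A)={a,c,d}  FIRST(B)={b}  FIRST(C)={c}

FOLLOW sets:
FOLLOW(S) := {$}
[1]
  C→C d: FOLLOW(C) ⊇ FIRST(d) = {d}; new: +{d}
  S→B: FOLLOW(B) ⊇ FOLLOW(S) ⊇ {$}; new: +{$}
  S→C A: FOLLOW(C) ⊇ FIRST(A) = {a,c,d}; new: +{a,c}
  S→C A: FOLLOW(A) ⊇ FOLLOW(S) ⊇ {$}; new: +{$}
  FOLLOW(S)={$}  FOLLOW(A)={$}  FOLLOW(B)={$}  FOLLOW(C)={a,c,d}
[2]
  A→d C: FOLLOW(C) ⊇ FOLLOW(A) ⊇ {$}; new: +{$}
  FOLLOW(S)={$}  FOLLOW(A)={$}  FOLLOW(B)={$}  FOLLOW(C)={$,a,c,d}
[3] (stable)
  FOLLOW(S)={$}  FOLLOW(A)={$}  FOLLOW(B)={$}  FOLLOW(C)={$,a,c,d}

FOLLOW(C) = ["$", "a", "c", "d"]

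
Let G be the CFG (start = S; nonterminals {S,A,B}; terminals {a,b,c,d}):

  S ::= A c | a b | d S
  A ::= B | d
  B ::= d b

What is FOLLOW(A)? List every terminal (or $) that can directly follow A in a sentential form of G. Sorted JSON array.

FIRST sets, iterate to fixpoint:
iter 1:
  A via A→d: +{d}
  B via B→d b: +{d}
  S via S→A c: +{d}
  S via S→a b: +{a}
  FIRST(S)={a,d}  FIRST(A)={d}  FIRST(B)={d}
iter 2: (stable)
  FIRST(S)={a,d}  FIRST(A)={d}  FIRST(B)={d}

FOLLOW sets:
initialize: $ ∈ FOLLOW(S)
[1]
  S→A c: FOLLOW(A) ⊇ FIRST(c) = {c}; new: +{c}
  FOLLOW(S)={$}  FOLLOW(A)={c}  FOLLOW(B)={}
[2]
  A→B: FOLLOW(B) ⊇ FOLLOW(A) ⊇ {c}; new: +{c}
  FOLLOW(S)={$}  FOLLOW(A)={c}  FOLLOW(B)={c}
[3] done
  FOLLOW(S)={$}  FOLLOW(A)={c}  FOLLOW(B)={c}

FOLLOW(A) = ["c"]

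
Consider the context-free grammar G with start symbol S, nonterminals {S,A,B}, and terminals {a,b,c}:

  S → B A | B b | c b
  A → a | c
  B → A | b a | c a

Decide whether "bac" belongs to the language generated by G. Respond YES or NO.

CNF form of G:
  S -> B A | B T0 | T2 T0
  A -> a | c
  B -> T0 T1 | T2 T1 | a | c
  T0 -> b
  T1 -> a
  T2 -> c

CYK table (by increasing span):
  cell(0,0) b: {T0}  orig:{}
  cell(1,1) a: {A,B,T1}  orig:{A,B}
  cell(2,2) c: {A,B,T2}  orig:{A,B}
  cell(0,1) ba: {B}
  cell(1,2) ac: {S}
  cell(0,2) bac: {S}

S ∈ T[0,2] ⇒ YES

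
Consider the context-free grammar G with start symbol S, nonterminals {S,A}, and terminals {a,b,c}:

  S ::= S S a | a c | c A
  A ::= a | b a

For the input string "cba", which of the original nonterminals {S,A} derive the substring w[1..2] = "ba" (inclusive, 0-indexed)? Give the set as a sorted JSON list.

CNF form of G:
  S -> S X3 | T1 T2 | T2 A
  A -> T0 T1 | a
  T0 -> b
  T1 -> a
  T2 -> c
  X3 -> S T1

Fill CYK table bottom-up, restricted to cells inside w[1..2]:
  [1..1]={T0}  "b"  orig:{}
  [2..2]={A,T1}  "a"  orig:{A}
  [1..2]={A}  "ba"

Original NTs in T[1,2] deriving "ba": ["A"]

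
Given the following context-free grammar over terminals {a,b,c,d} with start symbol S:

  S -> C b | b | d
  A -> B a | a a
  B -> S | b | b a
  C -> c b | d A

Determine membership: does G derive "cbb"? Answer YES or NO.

Convert to CNF:
  S -> C T1 | b | d
  A -> B T0 | T0 T0
  B -> C T1 | T1 T0 | b | d
  C -> T2 T1 | T3 A
  T0 -> a
  T1 -> b
  T2 -> c
  T3 -> d

CYK table (by increasing span):
  [0..0]={T2}  "c"  orig:{}
  [1..1]={B,S,T1}  "b"  orig:{B,S}
  [2..2]={B,S,T1}  "b"  orig:{B,S}
  [0..1]={C}  "cb"
  [1..2]=∅  "bb"
  [0..2]={B,S}  "cbb"

S ∈ T[0,2] ⇒ YES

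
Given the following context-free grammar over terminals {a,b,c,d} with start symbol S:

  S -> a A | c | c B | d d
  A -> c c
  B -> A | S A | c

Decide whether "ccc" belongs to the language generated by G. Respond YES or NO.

Convert to CNF:
  S -> T0 B | T1 A | T2 T2 | c
  A -> T0 T0
  B -> S A | T0 T0 | c
  T0 -> c
  T1 -> a
  T2 -> d

CYK table (by increasing span):
  cell(0,0) c: {B,S,T0}  orig:{B,S}
  cell(1,1) c: {B,S,T0}  orig:{B,S}
  cell(2,2) c: {B,S,T0}  orig:{B,S}
  cell(0,1) cc: {A,B,S}
  cell(1,2) cc: {A,B,S}
  cell(0,2) ccc: {B,S}

S ∈ T[0,2] ⇒ YES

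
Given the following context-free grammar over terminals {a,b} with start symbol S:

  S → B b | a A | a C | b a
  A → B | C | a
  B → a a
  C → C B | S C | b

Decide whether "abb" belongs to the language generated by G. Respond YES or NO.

CNF form of G:
  S -> B T1 | T0 A | T0 C | T1 T0
  A -> C B | S C | T0 T0 | a | b
  B -> T0 T0
  C -> C B | S C | b
  T0 -> a
  T1 -> b

CYK fill:
  T[0,0] 'a' = {A,T0}  orig:{A}
  T[1,1] 'b' = {A,C,T1}  orig:{A,C}
  T[2,2] 'b' = {A,C,T1}  orig:{A,C}
  T[0,1] 'ab' = {S}
  T[1,2] 'bb' = ∅
  T[0,2] 'abb' = {A,C}

S ∉ T[0,2] ⇒ NO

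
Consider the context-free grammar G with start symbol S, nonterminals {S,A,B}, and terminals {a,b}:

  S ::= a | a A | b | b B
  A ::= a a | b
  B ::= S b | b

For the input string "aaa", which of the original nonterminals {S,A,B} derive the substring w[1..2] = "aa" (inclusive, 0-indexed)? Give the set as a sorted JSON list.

CNF form of G:
  S -> T0 A | T1 B | a | b
  A -> T0 T0 | b
  B -> S T1 | b
  T0 -> a
  T1 -> b

CYK table (by increasing span) — only the sub-triangle for w[1..2]:
  T[1,1] 'a' = {S,T0}  orig:{S}
  T[2,2] 'a' = {S,T0}  orig:{S}
  T[1,2] 'aa' = {A}

Original NTs in T[1,2] deriving "aa": ["A"]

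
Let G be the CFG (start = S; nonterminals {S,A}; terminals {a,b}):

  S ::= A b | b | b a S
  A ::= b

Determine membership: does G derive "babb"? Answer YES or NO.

CNF form of G:
  S -> A T0 | T0 X2 | b
  A -> b
  T0 -> b
  T1 -> a
  X2 -> T1 S

CYK table (by increasing span):
  cell(0,0) b: {A,S,T0}  orig:{A,S}
  cell(1,1) a: {T1}  orig:{}
  cell(2,2) b: {A,S,T0}  orig:{A,S}
  cell(3,3) b: {A,S,T0}  orig:{A,S}
  cell(0,1) ba: ∅
  cell(1,2) ab: {X2}  orig:{}
  cell(2,3) bb: {S}
  cell(0,2) bab: {S}
  cell(1,3) abb: {X2}  orig:{}
  cell(0,3) babb: {S}

S ∈ T[0,3] ⇒ YES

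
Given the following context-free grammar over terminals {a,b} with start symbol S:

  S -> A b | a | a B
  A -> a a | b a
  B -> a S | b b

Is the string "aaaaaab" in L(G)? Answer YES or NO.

CNF form of G:
  S -> A T1 | T0 B | a
  A -> T0 T0 | T1 T0
  B -> T0 S | T1 T1
  T0 -> a
  T1 -> b

Fill CYK table bottom-up:
  [0..0]={S,T0}  "a"  orig:{S}
  [1..1]={S,T0}  "a"  orig:{S}
  [2..2]={S,T0}  "a"  orig:{S}
  [3..3]={S,T0}  "a"  orig:{S}
  [4..4]={S,T0}  "a"  orig:{S}
  [5..5]={S,T0}  "a"  orig:{S}
  [6..6]={T1}  "b"  orig:{}
  [0..1]={A,B}  "aa"
  [1..2]={A,B}  "aa"
  [2..3]={A,B}  "aa"
  [3..4]={A,B}  "aa"
  [4..5]={A,B}  "aa"
  [5..6]=∅  "ab"
  [0..2]={S}  "aaa"
  [1..3]={S}  "aaa"
  [2..4]={S}  "aaa"
  [3..5]={S}  "aaa"
  [4..6]={S}  "aab"
  [0..3]={B}  "aaaa"
  [1..4]={B}  "aaaa"
  [2..5]={B}  "aaaa"
  [3..6]={B}  "aaab"
  [0..4]={S}  "aaaaa"
  [1..5]={S}  "aaaaa"
  [2..6]={S}  "aaaab"
  [0..5]={B}  "aaaaaa"
  [1..6]={B}  "aaaaab"
  [0..6]={S}  "aaaaaab"

S ∈ T[0,6] ⇒ YES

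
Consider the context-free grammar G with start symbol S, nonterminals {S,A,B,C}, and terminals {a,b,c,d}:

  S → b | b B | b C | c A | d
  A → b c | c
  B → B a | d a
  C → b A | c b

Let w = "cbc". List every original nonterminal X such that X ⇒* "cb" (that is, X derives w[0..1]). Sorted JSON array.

CNF form of G:
  S -> T0 B | T0 C | T1 A | b | d
  A -> T0 T1 | c
  B -> B T2 | T3 T2
  C -> T0 A | T1 T0
  T0 -> b
  T1 -> c
  T2 -> a
  T3 -> d

CYK table (by increasing span), restricted to cells inside w[0..1]:
  T[0,0] 'c' = {A,T1}  orig:{A}
  T[1,1] 'b' = {S,T0}  orig:{S}
  T[0,1] 'cb' = {C}

Original NTs in T[0,1] deriving "cb": ["C"]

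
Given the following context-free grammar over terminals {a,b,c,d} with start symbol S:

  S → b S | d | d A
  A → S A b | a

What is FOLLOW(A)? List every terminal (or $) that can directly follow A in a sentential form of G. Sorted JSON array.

FIRST sets, iterate to fixpoint:
[1]
  A via A→a: +{a}
  S via S→b S: +{b}
  S via S→d: +{d}
  FIRST[S]={b,d}  FIRST[A]={a}
[2]
  A via A→S A b: +{b,d}
  FIRST[S]={b,d}  FIRST[A]={a,b,d}
[3] — fixpoint
  FIRST[S]={b,d}  FIRST[A]={a,b,d}

FOLLOW sets:
initialize: $ ∈ FOLLOW(S)
[1]
  A→S A b: FOLLOW(S) ⊇ FIRST(A) = {a,b,d}; new: +{a,b,d}
  A→S A b: FOLLOW(A) ⊇ FIRST(b) = {b}; new: +{b}
  S→d A: FOLLOW(A) ⊇ FOLLOW(S) ⊇ {$,a,b,d}; new: +{$,a,d}
  FOLLOW(S)={$,a,b,d}  FOLLOW(A)={$,a,b,d}
[2] (stable)
  FOLLOW(S)={$,a,b,d}  FOLLOW(A)={$,a,b,d}

FOLLOW(A) = ["$", "a", "b", "d"]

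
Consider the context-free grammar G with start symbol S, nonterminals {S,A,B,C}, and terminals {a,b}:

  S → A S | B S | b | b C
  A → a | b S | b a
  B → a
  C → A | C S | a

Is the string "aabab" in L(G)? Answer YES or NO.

CNF form of G:
  S -> A S | B S | T0 C | b
  A -> T0 S | T0 T1 | a
  B -> a
  C -> C S | T0 S | T0 T1 | a
  T0 -> b
  T1 -> a

Fill CYK table bottom-up:
  T[0,0] 'a' = {A,B,C,T1}  orig:{A,B,C}
  T[1,1] 'a' = {A,B,C,T1}  orig:{A,B,C}
  T[2,2] 'b' = {S,T0}  orig:{S}
  T[3,3] 'a' = {A,B,C,T1}  orig:{A,B,C}
  T[4,4] 'b' = {S,T0}  orig:{S}
  T[0,1] 'aa' = ∅
  T[1,2] 'ab' = {C,S}
  T[2,3] 'ba' = {A,C,S}
  T[3,4] 'ab' = {C,S}
  T[0,2] 'aab' = {C,S}
  T[1,3] 'aba' = {C,S}
  T[2,4] 'bab' = {A,C,S}
  T[0,3] 'aaba' = {C,S}
  T[1,4] 'abab' = {C,S}
  T[0,4] 'aabab' = {C,S}

S ∈ T[0,4] ⇒ YES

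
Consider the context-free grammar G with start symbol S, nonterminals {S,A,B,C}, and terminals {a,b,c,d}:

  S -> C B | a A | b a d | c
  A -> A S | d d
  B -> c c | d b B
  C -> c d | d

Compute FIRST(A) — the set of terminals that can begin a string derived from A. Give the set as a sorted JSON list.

FIRST iteration:
round 1:
  A via A→d d: +{d}
  B via B→c c: +{c}
  B via B→d b B: +{d}
  C via C→c d: +{c}
  C via C→d: +{d}
  S via S→C B: +{c,d}
  S via S→a A: +{a}
  S via S→b a d: +{b}
  S: {a,b,c,d}  A: {d}  B: {c,d}  C: {c,d}
round 2: (stable)
  S: {a,b,c,d}  A: {d}  B: {c,d}  C: {c,d}

FIRST(A) = ["d"]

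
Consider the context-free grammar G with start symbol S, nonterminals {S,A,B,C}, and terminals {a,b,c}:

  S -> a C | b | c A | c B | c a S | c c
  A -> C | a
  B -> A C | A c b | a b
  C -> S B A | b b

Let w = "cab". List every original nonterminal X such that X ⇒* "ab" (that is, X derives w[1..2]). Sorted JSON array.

Convert to CNF:
  S -> T1 A | T1 B | T1 T1 | T1 X6 | T2 C | b
  A -> S X3 | T0 T0 | a
  B -> A C | A X4 | T2 T0
  C -> S X5 | T0 T0
  T0 -> b
  T1 -> c
  T2 -> a
  X3 -> B A
  X4 -> T1 T0
  X5 -> B A
  X6 -> T2 S

Fill CYK table bottom-up — only the sub-triangle for w[1..2]:
  cell(1,1) a: {A,T2}  orig:{A}
  cell(2,2) b: {S,T0}  orig:{S}
  cell(1,2) ab: {B,X6}  orig:{B}

Original NTs in T[1,2] deriving "ab": ["B"]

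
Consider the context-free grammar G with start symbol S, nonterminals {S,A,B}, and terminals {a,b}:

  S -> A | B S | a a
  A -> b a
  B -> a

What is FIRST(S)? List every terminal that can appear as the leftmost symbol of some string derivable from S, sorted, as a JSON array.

FIRST sets, iterate to fixpoint:
[1]
  A via A→b a: +{b}
  B via B→a: +{a}
  S via S→A: +{b}
  S via S→B S: +{a}
  FIRST(S)={a,b}  FIRST(A)={b}  FIRST(B)={a}
[2] (no change)
  FIRST(S)={a,b}  FIRST(A)={b}  FIRST(B)={a}

FIRST(S) = ["a", "b"]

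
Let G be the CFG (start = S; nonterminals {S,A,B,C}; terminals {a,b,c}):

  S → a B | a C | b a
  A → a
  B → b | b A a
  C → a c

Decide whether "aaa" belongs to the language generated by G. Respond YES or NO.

CNF form of G:
  S -> T0 T1 | T1 B | T1 C
  A -> a
  B -> T0 X3 | b
  C -> T1 T2
  T0 -> b
  T1 -> a
  T2 -> c
  X3 -> A T1

CYK fill:
  T[0,0] 'a' = {A,T1}  orig:{A}
  T[1,1] 'a' = {A,T1}  orig:{A}
  T[2,2] 'a' = {A,T1}  orig:{A}
  T[0,1] 'aa' = {X3}  orig:{}
  T[1,2] 'aa' = {X3}  orig:{}
  T[0,2] 'aaa' = ∅

S ∉ T[0,2] ⇒ NO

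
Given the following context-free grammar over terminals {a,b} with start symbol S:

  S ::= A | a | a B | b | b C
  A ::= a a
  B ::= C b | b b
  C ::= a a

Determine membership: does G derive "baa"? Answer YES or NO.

Convert to CNF:
  S -> T0 B | T0 T0 | T1 C | a | b
  A -> T0 T0
  B -> C T1 | T1 T1
  C -> T0 T0
  T0 -> a
  T1 -> b

CYK fill:
  T[0,0] 'b' = {S,T1}  orig:{S}
  T[1,1] 'a' = {S,T0}  orig:{S}
  T[2,2] 'a' = {S,T0}  orig:{S}
  T[0,1] 'ba' = ∅
  T[1,2] 'aa' = {A,C,S}
  T[0,2] 'baa' = {S}

S ∈ T[0,2] ⇒ YES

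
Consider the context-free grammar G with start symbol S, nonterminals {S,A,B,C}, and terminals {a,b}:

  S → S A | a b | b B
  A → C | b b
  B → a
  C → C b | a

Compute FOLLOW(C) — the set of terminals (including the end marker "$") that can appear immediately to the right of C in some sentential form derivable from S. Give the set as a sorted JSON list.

FIRST iteration:
pass 1:
  A via A→b b: +{b}
  B via B→a: +{a}
  C via C→a: +{a}
  S via S→a b: +{a}
  S via S→b B: +{b}
  FIRST[S]={a,b}  FIRST[A]={b}  FIRST[B]={a}  FIRST[C]={a}
pass 2:
  A via A→C: +{a}
  FIRST[S]={a,b}  FIRST[A]={a,b}  FIRST[B]={a}  FIRST[C]={a}
pass 3: (stable)
  FIRST[S]={a,b}  FIRST[A]={a,b}  FIRST[B]={a}  FIRST[C]={a}

FOLLOW iteration:
initialize: $ ∈ FOLLOW(S)
[1]
  C→C b: FOLLOW(C) ⊇ FIRST(b) = {b}; new: +{b}
  S→S A: FOLLOW(S) ⊇ FIRST(A) = {a,b}; new: +{a,b}
  S→S A: FOLLOW(A) ⊇ FOLLOW(S) ⊇ {$,a,b}; new: +{$,a,b}
  S→b B: FOLLOW(B) ⊇ FOLLOW(S) ⊇ {$,a,b}; new: +{$,a,b}
  FOLLOW[S]={$,a,b}  FOLLOW[A]={$,a,b}  FOLLOW[B]={$,a,b}  FOLLOW[C]={b}
[2]
  A→C: FOLLOW(C) ⊇ FOLLOW(A) ⊇ {$,a,b}; new: +{$,a}
  FOLLOW[S]={$,a,b}  FOLLOW[A]={$,a,b}  FOLLOW[B]={$,a,b}  FOLLOW[C]={$,a,b}
[3] (no change)
  FOLLOW[S]={$,a,b}  FOLLOW[A]={$,a,b}  FOLLOW[B]={$,a,b}  FOLLOW[C]={$,a,b}

FOLLOW(C) = ["$", "a", "b"]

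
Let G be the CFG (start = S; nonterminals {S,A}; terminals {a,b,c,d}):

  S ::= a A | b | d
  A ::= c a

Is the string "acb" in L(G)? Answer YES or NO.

Convert to CNF:
  S -> T1 A | b | d
  A -> T0 T1
  T0 -> c
  T1 -> a

Fill CYK table bottom-up:
  [0..0]={T1}  "a"  orig:{}
  [1..1]={T0}  "c"  orig:{}
  [2..2]={S}  "b"
  [0..1]=∅  "ac"
  [1..2]=∅  "cb"
  [0..2]=∅  "acb"

S ∉ T[0,2] ⇒ NO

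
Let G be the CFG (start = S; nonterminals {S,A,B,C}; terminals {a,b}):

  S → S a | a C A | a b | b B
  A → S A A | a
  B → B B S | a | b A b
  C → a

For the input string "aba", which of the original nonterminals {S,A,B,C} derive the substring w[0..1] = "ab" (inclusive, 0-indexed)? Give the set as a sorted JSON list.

CNF form of G:
  S -> S T1 | T0 B | T1 T0 | T1 X5
  A -> S X2 | a
  B -> B X3 | T0 X4 | a
  C -> a
  T0 -> b
  T1 -> a
  X2 -> A A
  X3 -> B S
  X4 -> A T0
  X5 -> C A

CYK table (by increasing span) — only the sub-triangle for w[0..1]:
  [0..0]={A,B,C,T1}  "a"  orig:{A,B,C}
  [1..1]={T0}  "b"  orig:{}
  [0..1]={S,X4}  "ab"  orig:{S}

Original NTs in T[0,1] deriving "ab": ["S"]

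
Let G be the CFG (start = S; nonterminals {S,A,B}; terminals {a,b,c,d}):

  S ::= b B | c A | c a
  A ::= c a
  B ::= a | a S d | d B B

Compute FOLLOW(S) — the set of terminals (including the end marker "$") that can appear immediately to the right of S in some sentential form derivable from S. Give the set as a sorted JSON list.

FIRST sets, iterate to fixpoint:
[1]
  A via A→c a: +{c}
  B via B→a: +{a}
  B via B→d B B: +{d}
  S via S→b B: +{b}
  S via S→c A: +{c}
  FIRST[S]={b,c}  FIRST[A]={c}  FIRST[B]={a,d}
[2] (stable)
  FIRST[S]={b,c}  FIRST[A]={c}  FIRST[B]={a,d}

Compute FOLLOW by fixpoint:
seed FOLLOW(S) with $
[1]
  B→a S d: FOLLOW(S) ⊇ FIRST(d) = {d}; new: +{d}
  B→d B B: FOLLOW(B) ⊇ FIRST(B) = {a,d}; new: +{a,d}
  S→b B: FOLLOW(B) ⊇ FOLLOW(S) ⊇ {$,d}; new: +{$}
  S→c A: FOLLOW(A) ⊇ FOLLOW(S) ⊇ {$,d}; new: +{$,d}
  S: {$,d}  A: {$,d}  B: {$,a,d}
[2] (stable)
  S: {$,d}  A: {$,d}  B: {$,a,d}

FOLLOW(S) = ["$", "d"]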